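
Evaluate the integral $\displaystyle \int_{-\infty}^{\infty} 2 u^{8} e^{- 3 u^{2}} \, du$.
$\frac{35 \sqrt{3} \sqrt{\pi}}{648}$

Consider the simpler parametrised integral
$$J(a) = \int_{-\infty}^{\infty} 2 e^{- a u^{2}} \, du = \frac{2 \sqrt{\pi}}{\sqrt{a}}.$$

Differentiating under the integral sign brings down a factor of $(-u^2)$:
$$\frac{dJ}{da} = \int_{-\infty}^{\infty} - 2 u^{2} e^{- a u^{2}} \, du = - \frac{\sqrt{\pi}}{a^{\frac{3}{2}}}.$$

Repeating $4$ times in total — each differentiation brings down another $(-u^2)$ — gives
$$\frac{d^{4}J}{da^{4}} = \int_{-\infty}^{\infty} 2 u^{8} e^{- a u^{2}} \, du = \frac{105 \sqrt{\pi}}{8 a^{\frac{9}{2}}},$$
and the integrand here is exactly the target integrand, so $I = \frac{105 \sqrt{\pi}}{8 a^{\frac{9}{2}}}$.

Setting $a = 3$:
$$I = \frac{35 \sqrt{3} \sqrt{\pi}}{648}.$$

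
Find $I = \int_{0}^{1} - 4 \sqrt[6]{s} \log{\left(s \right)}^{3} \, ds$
$\frac{31104}{2401}$

Consider the simpler parametrised integral
$$J(a) = \int_{0}^{1} - 4 s^{a} \, ds = - \frac{4}{a + 1}.$$

Differentiating under the integral sign brings down a factor of $\ln s$:
$$\frac{dJ}{da} = \int_{0}^{1} - 4 s^{a} \log{\left(s \right)} \, ds = \frac{4}{\left(a + 1\right)^{2}}.$$

Repeating $3$ times in total — each differentiation brings down another $\ln s$ — gives
$$\frac{d^{3}J}{da^{3}} = \int_{0}^{1} - 4 s^{a} \log{\left(s \right)}^{3} \, ds = \frac{24}{\left(a + 1\right)^{4}},$$
and the integrand here is exactly the target integrand, so $I = \frac{24}{\left(a + 1\right)^{4}}$.

Setting $a = \frac{1}{6}$:
$$I = \frac{31104}{2401}.$$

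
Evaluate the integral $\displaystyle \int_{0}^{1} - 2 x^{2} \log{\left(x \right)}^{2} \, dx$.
$- \frac{4}{27}$

Start from the elementary integral
$$J(a) = \int_{0}^{1} - 2 x^{a} \, dx = - \frac{2}{a + 1}.$$

Differentiating under the integral sign brings down a factor of $\ln x$:
$$\frac{dJ}{da} = \int_{0}^{1} - 2 x^{a} \log{\left(x \right)} \, dx = \frac{2}{\left(a + 1\right)^{2}}.$$

Repeating twice in total — each differentiation brings down another $\ln x$ — gives
$$\frac{d^{2}J}{da^{2}} = \int_{0}^{1} - 2 x^{a} \log{\left(x \right)}^{2} \, dx = - \frac{4}{\left(a + 1\right)^{3}},$$
and the integrand here is exactly the target integrand, so $I = - \frac{4}{\left(a + 1\right)^{3}}$.

Setting $a = 2$:
$$I = - \frac{4}{27}.$$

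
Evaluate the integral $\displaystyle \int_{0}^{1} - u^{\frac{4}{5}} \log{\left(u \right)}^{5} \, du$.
$\frac{625000}{177147}$

Start from the elementary integral
$$J(a) = \int_{0}^{1} - u^{a} \, du = - \frac{1}{a + 1}.$$

Differentiating under the integral sign brings down a factor of $\ln u$:
$$\frac{dJ}{da} = \int_{0}^{1} - u^{a} \log{\left(u \right)} \, du = \frac{1}{\left(a + 1\right)^{2}}.$$

Repeating $5$ times in total — each differentiation brings down another $\ln u$ — gives
$$\frac{d^{5}J}{da^{5}} = \int_{0}^{1} - u^{a} \log{\left(u \right)}^{5} \, du = \frac{120}{\left(a + 1\right)^{6}},$$
and the integrand here is exactly the target integrand, so $I = \frac{120}{\left(a + 1\right)^{6}}$.

Setting $a = \frac{4}{5}$:
$$I = \frac{625000}{177147}.$$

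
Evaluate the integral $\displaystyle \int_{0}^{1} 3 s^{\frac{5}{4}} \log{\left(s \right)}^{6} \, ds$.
$\frac{1310720}{177147}$

Begin with the known integral
$$J(a) = \int_{0}^{1} 3 s^{a} \, ds = \frac{3}{a + 1}.$$

Differentiating under the integral sign brings down a factor of $\ln s$:
$$\frac{dJ}{da} = \int_{0}^{1} 3 s^{a} \log{\left(s \right)} \, ds = - \frac{3}{\left(a + 1\right)^{2}}.$$

Repeating $6$ times in total — each differentiation brings down another $\ln s$ — gives
$$\frac{d^{6}J}{da^{6}} = \int_{0}^{1} 3 s^{a} \log{\left(s \right)}^{6} \, ds = \frac{2160}{\left(a + 1\right)^{7}},$$
and the integrand here is exactly the target integrand, so $I = \frac{2160}{\left(a + 1\right)^{7}}$.

Setting $a = \frac{5}{4}$:
$$I = \frac{1310720}{177147}.$$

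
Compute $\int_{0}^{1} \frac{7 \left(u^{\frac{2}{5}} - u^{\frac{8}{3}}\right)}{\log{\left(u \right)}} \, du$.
$\log{\left(\frac{1801088541}{1522435234375} \right)}$

Replace the exponent $\frac{2}{5}$ by a parameter $a$: let $I(a) = \int_{0}^{1} \frac{7 \left(- u^{\frac{8}{3}} + u^{a}\right)}{\log{\left(u \right)}} \, du$.

Since $\dfrac{\partial}{\partial a}\,u^{a} = u^{a} \ln u$, the $\ln u$ in the denominator cancels and
$$\frac{dI}{da} = \int_{0}^{1} 7 u^{a} \, du = 7 \left[\frac{u^{a+1}}{a+1}\right]_0^1 = \frac{7}{a + 1}.$$

Integrating with respect to $a$ gives $I(a) = \log{\left(\frac{2187 \left(a + 1\right)^{7}}{19487171} \right)} + C$.

At $a = \frac{8}{3}$ the integrand is identically $0$, so $I(\frac{8}{3}) = 0$. The closed form gives $0$, hence $C = 0$.

Setting $a = \frac{2}{5}$:
$$I = \log{\left(\frac{1801088541}{1522435234375} \right)}.$$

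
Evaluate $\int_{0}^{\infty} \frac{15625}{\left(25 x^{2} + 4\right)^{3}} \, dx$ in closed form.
$\frac{9375 \pi}{512}$

Recall the elementary integral
$$J(a) = \int_{0}^{\infty} \frac{1}{a^{2} + x^{2}} \, dx = \frac{\pi}{2 a}.$$

Differentiating under the integral sign with respect to $a$,
$$\frac{dJ}{da} = \int_{0}^{\infty} - \frac{2 a}{\left(a^{2} + x^{2}\right)^{2}} \, dx = - \frac{\pi}{2 a^{2}},$$
so $\int_{0}^{\infty} \frac{1}{\left(a^{2} + x^{2}\right)^{2}} \, dx = \frac{\pi}{4 a^{3}}$.

Repeating — each differentiation of $1/(x^2+a^2)^j$ produces $-2ja/(x^2+a^2)^{j+1}$ — and dividing through by $-2ja$ at each step yields, after $2$ differentiations in total,
$$\int_{0}^{\infty} \frac{1}{\left(a^{2} + x^{2}\right)^{3}} \, dx = \frac{3 \pi}{16 a^{5}}.$$

Setting $a = \frac{2}{5}$:
$$I = \frac{9375 \pi}{512}.$$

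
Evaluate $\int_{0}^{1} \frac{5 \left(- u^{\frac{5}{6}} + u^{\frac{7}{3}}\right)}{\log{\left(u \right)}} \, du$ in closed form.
$- \log{\left(\frac{161051}{3200000} \right)}$

Introduce a parameter $a$ in the exponent: let $I(a) = \int_{0}^{1} \frac{5 \left(u^{\frac{7}{3}} - u^{a}\right)}{\log{\left(u \right)}} \, du$.

Since $\dfrac{\partial}{\partial a}\,u^{a} = u^{a} \ln u$, the $\ln u$ in the denominator cancels and
$$\frac{dI}{da} = \int_{0}^{1} -5 u^{a} \, du = -5 \left[\frac{u^{a+1}}{a+1}\right]_0^1 = - \frac{5}{a + 1}.$$

Integrating with respect to $a$ gives $I(a) = - \log{\left(\frac{243 \left(a + 1\right)^{5}}{100000} \right)} + C$.

At $a = \frac{7}{3}$ the integrand is identically $0$, so $I(\frac{7}{3}) = 0$. The closed form gives $0$, hence $C = 0$.

Setting $a = \frac{5}{6}$:
$$I = - \log{\left(\frac{161051}{3200000} \right)}.$$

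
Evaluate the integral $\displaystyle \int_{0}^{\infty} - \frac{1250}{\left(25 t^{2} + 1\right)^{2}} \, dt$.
$- \frac{125 \pi}{2}$

Begin with the known result
$$J(a) = \int_{0}^{\infty} - \frac{2}{a^{2} + t^{2}} \, dt = - \frac{\pi}{a}.$$

Differentiating under the integral sign with respect to $a$,
$$\frac{dJ}{da} = \int_{0}^{\infty} \frac{4 a}{\left(a^{2} + t^{2}\right)^{2}} \, dt = \frac{\pi}{a^{2}},$$
so $\int_{0}^{\infty} - \frac{2}{\left(a^{2} + t^{2}\right)^{2}} \, dt = - \frac{\pi}{2 a^{3}}$.

Setting $a = \frac{1}{5}$:
$$I = - \frac{125 \pi}{2}.$$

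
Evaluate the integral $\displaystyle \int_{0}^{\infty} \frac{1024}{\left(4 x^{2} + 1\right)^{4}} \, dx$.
$80 \pi$

Start from the standard arctangent integral
$$J(a) = \int_{0}^{\infty} \frac{4}{a^{2} + x^{2}} \, dx = \frac{2 \pi}{a}.$$

Differentiating under the integral sign with respect to $a$,
$$\frac{dJ}{da} = \int_{0}^{\infty} - \frac{8 a}{\left(a^{2} + x^{2}\right)^{2}} \, dx = - \frac{2 \pi}{a^{2}},$$
so $\int_{0}^{\infty} \frac{4}{\left(a^{2} + x^{2}\right)^{2}} \, dx = \frac{\pi}{a^{3}}$.

Repeating — each differentiation of $1/(x^2+a^2)^j$ produces $-2ja/(x^2+a^2)^{j+1}$ — and dividing through by $-2ja$ at each step yields, after $3$ differentiations in total,
$$\int_{0}^{\infty} \frac{4}{\left(a^{2} + x^{2}\right)^{4}} \, dx = \frac{5 \pi}{8 a^{7}}.$$

Setting $a = \frac{1}{2}$:
$$I = 80 \pi.$$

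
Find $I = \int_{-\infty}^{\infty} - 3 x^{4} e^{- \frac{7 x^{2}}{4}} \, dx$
$- \frac{72 \sqrt{7} \sqrt{\pi}}{343}$

Begin with the known integral
$$J(a) = \int_{-\infty}^{\infty} - 3 e^{- a x^{2}} \, dx = - \frac{3 \sqrt{\pi}}{\sqrt{a}}.$$

Differentiating under the integral sign brings down a factor of $(-x^2)$:
$$\frac{dJ}{da} = \int_{-\infty}^{\infty} 3 x^{2} e^{- a x^{2}} \, dx = \frac{3 \sqrt{\pi}}{2 a^{\frac{3}{2}}}.$$

Repeating twice in total — each differentiation brings down another $(-x^2)$ — gives
$$\frac{d^{2}J}{da^{2}} = \int_{-\infty}^{\infty} - 3 x^{4} e^{- a x^{2}} \, dx = - \frac{9 \sqrt{\pi}}{4 a^{\frac{5}{2}}},$$
and the integrand here is exactly the target integrand, so $I = - \frac{9 \sqrt{\pi}}{4 a^{\frac{5}{2}}}$.

Setting $a = \frac{7}{4}$:
$$I = - \frac{72 \sqrt{7} \sqrt{\pi}}{343}.$$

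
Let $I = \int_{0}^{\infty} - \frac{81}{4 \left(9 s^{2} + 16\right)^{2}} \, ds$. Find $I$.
$- \frac{27 \pi}{1024}$

Start from the standard arctangent integral
$$J(a) = \int_{0}^{\infty} - \frac{1}{4 \left(a^{2} + s^{2}\right)} \, ds = - \frac{\pi}{8 a}.$$

Differentiating under the integral sign with respect to $a$,
$$\frac{dJ}{da} = \int_{0}^{\infty} \frac{a}{2 \left(a^{2} + s^{2}\right)^{2}} \, ds = \frac{\pi}{8 a^{2}},$$
so $\int_{0}^{\infty} - \frac{1}{4 \left(a^{2} + s^{2}\right)^{2}} \, ds = - \frac{\pi}{16 a^{3}}$.

Setting $a = \frac{4}{3}$:
$$I = - \frac{27 \pi}{1024}.$$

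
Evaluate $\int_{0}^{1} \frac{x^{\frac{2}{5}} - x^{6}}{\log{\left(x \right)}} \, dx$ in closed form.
$- \log{\left(5 \right)}$

Consider the one-parameter family: let $I(a) = \int_{0}^{1} \frac{x^{\frac{2}{5}} - x^{a}}{\log{\left(x \right)}} \, dx$.

Since $\dfrac{\partial}{\partial a}\,x^{a} = x^{a} \ln x$, the $\ln x$ in the denominator cancels and
$$\frac{dI}{da} = \int_{0}^{1} -1 x^{a} \, dx = -1 \left[\frac{x^{a+1}}{a+1}\right]_0^1 = - \frac{1}{a + 1}.$$

Integrating with respect to $a$ gives $I(a) = - \log{\left(\frac{5 a}{7} + \frac{5}{7} \right)} + C$.

At $a = \frac{2}{5}$ the integrand is identically $0$, so $I(\frac{2}{5}) = 0$. The closed form gives $0$, hence $C = 0$.

Setting $a = 6$:
$$I = - \log{\left(5 \right)}.$$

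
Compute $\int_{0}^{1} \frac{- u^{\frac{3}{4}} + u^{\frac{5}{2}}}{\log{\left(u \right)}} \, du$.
$\log{\left(2 \right)}$

Replace the exponent $\frac{5}{2}$ by a parameter $a$: let $I(a) = \int_{0}^{1} \frac{- u^{\frac{3}{4}} + u^{a}}{\log{\left(u \right)}} \, du$.

Since $\dfrac{\partial}{\partial a}\,u^{a} = u^{a} \ln u$, the $\ln u$ in the denominator cancels and
$$\frac{dI}{da} = \int_{0}^{1} u^{a} \, du = \left[\frac{u^{a+1}}{a+1}\right]_0^1 = \frac{1}{a + 1}.$$

Integrating with respect to $a$ gives $I(a) = \log{\left(\frac{4 a}{7} + \frac{4}{7} \right)} + C$.

At $a = \frac{3}{4}$ the integrand is identically $0$, so $I(\frac{3}{4}) = 0$. The closed form gives $0$, hence $C = 0$.

Setting $a = \frac{5}{2}$:
$$I = \log{\left(2 \right)}.$$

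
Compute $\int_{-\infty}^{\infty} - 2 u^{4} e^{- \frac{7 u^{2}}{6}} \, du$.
$- \frac{54 \sqrt{42} \sqrt{\pi}}{343}$

Start from the elementary integral
$$J(a) = \int_{-\infty}^{\infty} - 2 e^{- a u^{2}} \, du = - \frac{2 \sqrt{\pi}}{\sqrt{a}}.$$

Differentiating under the integral sign brings down a factor of $(-u^2)$:
$$\frac{dJ}{da} = \int_{-\infty}^{\infty} 2 u^{2} e^{- a u^{2}} \, du = \frac{\sqrt{\pi}}{a^{\frac{3}{2}}}.$$

Repeating twice in total — each differentiation brings down another $(-u^2)$ — gives
$$\frac{d^{2}J}{da^{2}} = \int_{-\infty}^{\infty} - 2 u^{4} e^{- a u^{2}} \, du = - \frac{3 \sqrt{\pi}}{2 a^{\frac{5}{2}}},$$
and the integrand here is exactly the target integrand, so $I = - \frac{3 \sqrt{\pi}}{2 a^{\frac{5}{2}}}$.

Setting $a = \frac{7}{6}$:
$$I = - \frac{54 \sqrt{42} \sqrt{\pi}}{343}.$$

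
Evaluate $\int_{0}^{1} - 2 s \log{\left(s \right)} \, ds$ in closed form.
$\frac{1}{2}$

Start from the elementary integral
$$J(a) = \int_{0}^{1} - 2 s^{a} \, ds = - \frac{2}{a + 1}.$$

Differentiating under the integral sign brings down a factor of $\ln s$:
$$\frac{dJ}{da} = \int_{0}^{1} - 2 s^{a} \log{\left(s \right)} \, ds = \frac{2}{\left(a + 1\right)^{2}}.$$

The integral on the left is $I$, so $I = \frac{2}{\left(a + 1\right)^{2}}$.

Setting $a = 1$:
$$I = \frac{1}{2}.$$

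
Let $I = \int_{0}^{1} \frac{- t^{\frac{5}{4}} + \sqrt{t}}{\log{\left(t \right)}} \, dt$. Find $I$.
$\log{\left(\frac{2}{3} \right)}$

Introduce a parameter $a$ in the exponent: let $I(a) = \int_{0}^{1} \frac{- t^{\frac{5}{4}} + t^{a}}{\log{\left(t \right)}} \, dt$.

Since $\dfrac{\partial}{\partial a}\,t^{a} = t^{a} \ln t$, the $\ln t$ in the denominator cancels and
$$\frac{dI}{da} = \int_{0}^{1} t^{a} \, dt = \left[\frac{t^{a+1}}{a+1}\right]_0^1 = \frac{1}{a + 1}.$$

Integrating with respect to $a$ gives $I(a) = \log{\left(\frac{4 a}{9} + \frac{4}{9} \right)} + C$.

At $a = \frac{5}{4}$ the integrand is identically $0$, so $I(\frac{5}{4}) = 0$. The closed form gives $0$, hence $C = 0$.

Setting $a = \frac{1}{2}$:
$$I = \log{\left(\frac{2}{3} \right)}.$$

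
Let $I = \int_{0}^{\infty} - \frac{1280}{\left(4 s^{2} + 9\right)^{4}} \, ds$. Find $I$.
$- \frac{100 \pi}{2187}$

Begin with the known result
$$J(a) = \int_{0}^{\infty} - \frac{5}{a^{2} + s^{2}} \, ds = - \frac{5 \pi}{2 a}.$$

Differentiating under the integral sign with respect to $a$,
$$\frac{dJ}{da} = \int_{0}^{\infty} \frac{10 a}{\left(a^{2} + s^{2}\right)^{2}} \, ds = \frac{5 \pi}{2 a^{2}},$$
so $\int_{0}^{\infty} - \frac{5}{\left(a^{2} + s^{2}\right)^{2}} \, ds = - \frac{5 \pi}{4 a^{3}}$.

Repeating — each differentiation of $1/(s^2+a^2)^j$ produces $-2ja/(s^2+a^2)^{j+1}$ — and dividing through by $-2ja$ at each step yields, after $3$ differentiations in total,
$$\int_{0}^{\infty} - \frac{5}{\left(a^{2} + s^{2}\right)^{4}} \, ds = - \frac{25 \pi}{32 a^{7}}.$$

Setting $a = \frac{3}{2}$:
$$I = - \frac{100 \pi}{2187}.$$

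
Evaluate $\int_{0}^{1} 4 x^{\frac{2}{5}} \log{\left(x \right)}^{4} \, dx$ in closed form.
$\frac{300000}{16807}$

Begin with the known integral
$$J(a) = \int_{0}^{1} 4 x^{a} \, dx = \frac{4}{a + 1}.$$

Differentiating under the integral sign brings down a factor of $\ln x$:
$$\frac{dJ}{da} = \int_{0}^{1} 4 x^{a} \log{\left(x \right)} \, dx = - \frac{4}{\left(a + 1\right)^{2}}.$$

Repeating $4$ times in total — each differentiation brings down another $\ln x$ — gives
$$\frac{d^{4}J}{da^{4}} = \int_{0}^{1} 4 x^{a} \log{\left(x \right)}^{4} \, dx = \frac{96}{\left(a + 1\right)^{5}},$$
and the integrand here is exactly the target integrand, so $I = \frac{96}{\left(a + 1\right)^{5}}$.

Setting $a = \frac{2}{5}$:
$$I = \frac{300000}{16807}.$$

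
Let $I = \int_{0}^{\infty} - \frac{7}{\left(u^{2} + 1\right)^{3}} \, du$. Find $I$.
$- \frac{21 \pi}{16}$

Recall the elementary integral
$$J(a) = \int_{0}^{\infty} - \frac{7}{a^{2} + u^{2}} \, du = - \frac{7 \pi}{2 a}.$$

Differentiating under the integral sign with respect to $a$,
$$\frac{dJ}{da} = \int_{0}^{\infty} \frac{14 a}{\left(a^{2} + u^{2}\right)^{2}} \, du = \frac{7 \pi}{2 a^{2}},$$
so $\int_{0}^{\infty} - \frac{7}{\left(a^{2} + u^{2}\right)^{2}} \, du = - \frac{7 \pi}{4 a^{3}}$.

Repeating — each differentiation of $1/(u^2+a^2)^j$ produces $-2ja/(u^2+a^2)^{j+1}$ — and dividing through by $-2ja$ at each step yields, after $2$ differentiations in total,
$$\int_{0}^{\infty} - \frac{7}{\left(a^{2} + u^{2}\right)^{3}} \, du = - \frac{21 \pi}{16 a^{5}}.$$

Setting $a = 1$:
$$I = - \frac{21 \pi}{16}.$$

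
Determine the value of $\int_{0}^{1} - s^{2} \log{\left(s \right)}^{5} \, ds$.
$\frac{40}{243}$

Consider the simpler parametrised integral
$$J(a) = \int_{0}^{1} - s^{a} \, ds = - \frac{1}{a + 1}.$$

Differentiating under the integral sign brings down a factor of $\ln s$:
$$\frac{dJ}{da} = \int_{0}^{1} - s^{a} \log{\left(s \right)} \, ds = \frac{1}{\left(a + 1\right)^{2}}.$$

Repeating $5$ times in total — each differentiation brings down another $\ln s$ — gives
$$\frac{d^{5}J}{da^{5}} = \int_{0}^{1} - s^{a} \log{\left(s \right)}^{5} \, ds = \frac{120}{\left(a + 1\right)^{6}},$$
and the integrand here is exactly the target integrand, so $I = \frac{120}{\left(a + 1\right)^{6}}$.

Setting $a = 2$:
$$I = \frac{40}{243}.$$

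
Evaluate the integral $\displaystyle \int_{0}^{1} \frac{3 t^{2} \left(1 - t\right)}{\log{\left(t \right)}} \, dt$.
$\log{\left(\frac{27}{64} \right)}$

Introduce a parameter $a$ in the exponent: let $I(a) = \int_{0}^{1} \frac{3 \left(- t^{3} + t^{a}\right)}{\log{\left(t \right)}} \, dt$.

Since $\dfrac{\partial}{\partial a}\,t^{a} = t^{a} \ln t$, the $\ln t$ in the denominator cancels and
$$\frac{dI}{da} = \int_{0}^{1} 3 t^{a} \, dt = 3 \left[\frac{t^{a+1}}{a+1}\right]_0^1 = \frac{3}{a + 1}.$$

Integrating with respect to $a$ gives $I(a) = \log{\left(\frac{\left(a + 1\right)^{3}}{64} \right)} + C$.

At $a = 3$ the integrand is identically $0$, so $I(3) = 0$. The closed form gives $0$, hence $C = 0$.

Setting $a = 2$:
$$I = \log{\left(\frac{27}{64} \right)}.$$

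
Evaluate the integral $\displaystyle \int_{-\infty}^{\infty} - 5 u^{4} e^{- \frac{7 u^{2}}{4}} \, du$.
$- \frac{120 \sqrt{7} \sqrt{\pi}}{343}$

Consider the simpler parametrised integral
$$J(a) = \int_{-\infty}^{\infty} - 5 e^{- a u^{2}} \, du = - \frac{5 \sqrt{\pi}}{\sqrt{a}}.$$

Differentiating under the integral sign brings down a factor of $(-u^2)$:
$$\frac{dJ}{da} = \int_{-\infty}^{\infty} 5 u^{2} e^{- a u^{2}} \, du = \frac{5 \sqrt{\pi}}{2 a^{\frac{3}{2}}}.$$

Repeating twice in total — each differentiation brings down another $(-u^2)$ — gives
$$\frac{d^{2}J}{da^{2}} = \int_{-\infty}^{\infty} - 5 u^{4} e^{- a u^{2}} \, du = - \frac{15 \sqrt{\pi}}{4 a^{\frac{5}{2}}},$$
and the integrand here is exactly the target integrand, so $I = - \frac{15 \sqrt{\pi}}{4 a^{\frac{5}{2}}}$.

Setting $a = \frac{7}{4}$:
$$I = - \frac{120 \sqrt{7} \sqrt{\pi}}{343}.$$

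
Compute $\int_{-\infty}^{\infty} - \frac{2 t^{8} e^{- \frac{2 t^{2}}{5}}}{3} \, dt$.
$- \frac{21875 \sqrt{10} \sqrt{\pi}}{256}$

Start from the elementary integral
$$J(a) = \int_{-\infty}^{\infty} - \frac{2 e^{- a t^{2}}}{3} \, dt = - \frac{2 \sqrt{\pi}}{3 \sqrt{a}}.$$

Differentiating under the integral sign brings down a factor of $(-t^2)$:
$$\frac{dJ}{da} = \int_{-\infty}^{\infty} \frac{2 t^{2} e^{- a t^{2}}}{3} \, dt = \frac{\sqrt{\pi}}{3 a^{\frac{3}{2}}}.$$

Repeating $4$ times in total — each differentiation brings down another $(-t^2)$ — gives
$$\frac{d^{4}J}{da^{4}} = \int_{-\infty}^{\infty} - \frac{2 t^{8} e^{- a t^{2}}}{3} \, dt = - \frac{35 \sqrt{\pi}}{8 a^{\frac{9}{2}}},$$
and the integrand here is exactly the target integrand, so $I = - \frac{35 \sqrt{\pi}}{8 a^{\frac{9}{2}}}$.

Setting $a = \frac{2}{5}$:
$$I = - \frac{21875 \sqrt{10} \sqrt{\pi}}{256}.$$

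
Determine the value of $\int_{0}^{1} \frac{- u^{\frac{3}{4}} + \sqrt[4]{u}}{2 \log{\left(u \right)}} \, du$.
$- \frac{\log{\left(7 \right)}}{2} + \frac{\log{\left(5 \right)}}{2}$

Consider the one-parameter family: let $I(a) = \int_{0}^{1} \frac{- u^{\frac{3}{4}} + u^{a}}{2 \log{\left(u \right)}} \, du$.

Since $\dfrac{\partial}{\partial a}\,u^{a} = u^{a} \ln u$, the $\ln u$ in the denominator cancels and
$$\frac{dI}{da} = \int_{0}^{1} \frac{1}{2} u^{a} \, du = \frac{1}{2} \left[\frac{u^{a+1}}{a+1}\right]_0^1 = \frac{1}{2 \left(a + 1\right)}.$$

Integrating with respect to $a$ gives $I(a) = \frac{\log{\left(a + 1 \right)}}{2} - \frac{\log{\left(7 \right)}}{2} + \log{\left(2 \right)} + C$.

At $a = \frac{3}{4}$ the integrand is identically $0$, so $I(\frac{3}{4}) = 0$. The closed form gives $0$, hence $C = 0$.

Setting $a = \frac{1}{4}$:
$$I = - \frac{\log{\left(7 \right)}}{2} + \frac{\log{\left(5 \right)}}{2}.$$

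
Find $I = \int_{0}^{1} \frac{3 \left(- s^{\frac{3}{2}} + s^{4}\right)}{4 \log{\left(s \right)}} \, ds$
$\frac{3 \log{\left(2 \right)}}{4}$

Consider the one-parameter family: let $I(a) = \int_{0}^{1} \frac{3 \left(- s^{\frac{3}{2}} + s^{a}\right)}{4 \log{\left(s \right)}} \, ds$.

Since $\dfrac{\partial}{\partial a}\,s^{a} = s^{a} \ln s$, the $\ln s$ in the denominator cancels and
$$\frac{dI}{da} = \int_{0}^{1} \frac{3}{4} s^{a} \, ds = \frac{3}{4} \left[\frac{s^{a+1}}{a+1}\right]_0^1 = \frac{3}{4 \left(a + 1\right)}.$$

Integrating with respect to $a$ gives $I(a) = \log{\left(\frac{2^{\frac{3}{4}} \sqrt[4]{5} \left(a + 1\right)^{\frac{3}{4}}}{5} \right)} + C$.

At $a = \frac{3}{2}$ the integrand is identically $0$, so $I(\frac{3}{2}) = 0$. The closed form gives $0$, hence $C = 0$.

Setting $a = 4$:
$$I = \frac{3 \log{\left(2 \right)}}{4}.$$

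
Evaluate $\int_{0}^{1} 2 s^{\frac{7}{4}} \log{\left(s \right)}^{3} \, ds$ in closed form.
$- \frac{3072}{14641}$

Begin with the known integral
$$J(a) = \int_{0}^{1} 2 s^{a} \, ds = \frac{2}{a + 1}.$$

Differentiating under the integral sign brings down a factor of $\ln s$:
$$\frac{dJ}{da} = \int_{0}^{1} 2 s^{a} \log{\left(s \right)} \, ds = - \frac{2}{\left(a + 1\right)^{2}}.$$

Repeating $3$ times in total — each differentiation brings down another $\ln s$ — gives
$$\frac{d^{3}J}{da^{3}} = \int_{0}^{1} 2 s^{a} \log{\left(s \right)}^{3} \, ds = - \frac{12}{\left(a + 1\right)^{4}},$$
and the integrand here is exactly the target integrand, so $I = - \frac{12}{\left(a + 1\right)^{4}}$.

Setting $a = \frac{7}{4}$:
$$I = - \frac{3072}{14641}.$$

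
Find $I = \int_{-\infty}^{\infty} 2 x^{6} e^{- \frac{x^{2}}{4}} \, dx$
$480 \sqrt{\pi}$

Consider the simpler parametrised integral
$$J(a) = \int_{-\infty}^{\infty} 2 e^{- a x^{2}} \, dx = \frac{2 \sqrt{\pi}}{\sqrt{a}}.$$

Differentiating under the integral sign brings down a factor of $(-x^2)$:
$$\frac{dJ}{da} = \int_{-\infty}^{\infty} - 2 x^{2} e^{- a x^{2}} \, dx = - \frac{\sqrt{\pi}}{a^{\frac{3}{2}}}.$$

Repeating $3$ times in total — each differentiation brings down another $(-x^2)$ — gives
$$\frac{d^{3}J}{da^{3}} = \int_{-\infty}^{\infty} - 2 x^{6} e^{- a x^{2}} \, dx = - \frac{15 \sqrt{\pi}}{4 a^{\frac{7}{2}}},$$
and the integrand here is $(-1)^{3}$ times the target integrand, so $I = (-1)^{3}\,\frac{d^{3}J}{da^{3}} = \frac{15 \sqrt{\pi}}{4 a^{\frac{7}{2}}}$.

Setting $a = \frac{1}{4}$:
$$I = 480 \sqrt{\pi}.$$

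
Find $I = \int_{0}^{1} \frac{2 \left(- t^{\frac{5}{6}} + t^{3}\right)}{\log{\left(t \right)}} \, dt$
$\log{\left(\frac{576}{121} \right)}$

Introduce a parameter $a$ in the exponent: let $I(a) = \int_{0}^{1} \frac{2 \left(- t^{\frac{5}{6}} + t^{a}\right)}{\log{\left(t \right)}} \, dt$.

Since $\dfrac{\partial}{\partial a}\,t^{a} = t^{a} \ln t$, the $\ln t$ in the denominator cancels and
$$\frac{dI}{da} = \int_{0}^{1} 2 t^{a} \, dt = 2 \left[\frac{t^{a+1}}{a+1}\right]_0^1 = \frac{2}{a + 1}.$$

Integrating with respect to $a$ gives $I(a) = \log{\left(\frac{36 \left(a + 1\right)^{2}}{121} \right)} + C$.

At $a = \frac{5}{6}$ the integrand is identically $0$, so $I(\frac{5}{6}) = 0$. The closed form gives $0$, hence $C = 0$.

Setting $a = 3$:
$$I = \log{\left(\frac{576}{121} \right)}.$$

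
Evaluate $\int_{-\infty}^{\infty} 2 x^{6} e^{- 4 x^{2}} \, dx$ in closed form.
$\frac{15 \sqrt{\pi}}{512}$

Start from the elementary integral
$$J(a) = \int_{-\infty}^{\infty} 2 e^{- a x^{2}} \, dx = \frac{2 \sqrt{\pi}}{\sqrt{a}}.$$

Differentiating under the integral sign brings down a factor of $(-x^2)$:
$$\frac{dJ}{da} = \int_{-\infty}^{\infty} - 2 x^{2} e^{- a x^{2}} \, dx = - \frac{\sqrt{\pi}}{a^{\frac{3}{2}}}.$$

Repeating $3$ times in total — each differentiation brings down another $(-x^2)$ — gives
$$\frac{d^{3}J}{da^{3}} = \int_{-\infty}^{\infty} - 2 x^{6} e^{- a x^{2}} \, dx = - \frac{15 \sqrt{\pi}}{4 a^{\frac{7}{2}}},$$
and the integrand here is $(-1)^{3}$ times the target integrand, so $I = (-1)^{3}\,\frac{d^{3}J}{da^{3}} = \frac{15 \sqrt{\pi}}{4 a^{\frac{7}{2}}}$.

Setting $a = 4$:
$$I = \frac{15 \sqrt{\pi}}{512}.$$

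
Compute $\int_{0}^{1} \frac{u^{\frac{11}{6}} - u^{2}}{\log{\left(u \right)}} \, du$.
$- \log{\left(18 \right)} + \log{\left(17 \right)}$

Replace the exponent $2$ by a parameter $a$: let $I(a) = \int_{0}^{1} \frac{u^{\frac{11}{6}} - u^{a}}{\log{\left(u \right)}} \, du$.

Since $\dfrac{\partial}{\partial a}\,u^{a} = u^{a} \ln u$, the $\ln u$ in the denominator cancels and
$$\frac{dI}{da} = \int_{0}^{1} -1 u^{a} \, du = -1 \left[\frac{u^{a+1}}{a+1}\right]_0^1 = - \frac{1}{a + 1}.$$

Integrating with respect to $a$ gives $I(a) = - \log{\left(\frac{6 a}{17} + \frac{6}{17} \right)} + C$.

At $a = \frac{11}{6}$ the integrand is identically $0$, so $I(\frac{11}{6}) = 0$. The closed form gives $0$, hence $C = 0$.

Setting $a = 2$:
$$I = - \log{\left(18 \right)} + \log{\left(17 \right)}.$$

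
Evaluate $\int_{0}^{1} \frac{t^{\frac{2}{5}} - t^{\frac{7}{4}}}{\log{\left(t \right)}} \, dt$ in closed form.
$- \log{\left(55 \right)} + \log{\left(28 \right)}$

Consider the one-parameter family: let $I(a) = \int_{0}^{1} \frac{t^{\frac{2}{5}} - t^{a}}{\log{\left(t \right)}} \, dt$.

Since $\dfrac{\partial}{\partial a}\,t^{a} = t^{a} \ln t$, the $\ln t$ in the denominator cancels and
$$\frac{dI}{da} = \int_{0}^{1} -1 t^{a} \, dt = -1 \left[\frac{t^{a+1}}{a+1}\right]_0^1 = - \frac{1}{a + 1}.$$

Integrating with respect to $a$ gives $I(a) = - \log{\left(\frac{5 a}{7} + \frac{5}{7} \right)} + C$.

At $a = \frac{2}{5}$ the integrand is identically $0$, so $I(\frac{2}{5}) = 0$. The closed form gives $0$, hence $C = 0$.

Setting $a = \frac{7}{4}$:
$$I = - \log{\left(55 \right)} + \log{\left(28 \right)}.$$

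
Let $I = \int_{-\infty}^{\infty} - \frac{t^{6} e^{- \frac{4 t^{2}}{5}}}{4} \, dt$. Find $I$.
$- \frac{1875 \sqrt{5} \sqrt{\pi}}{4096}$

Start from the elementary integral
$$J(a) = \int_{-\infty}^{\infty} - \frac{e^{- a t^{2}}}{4} \, dt = - \frac{\sqrt{\pi}}{4 \sqrt{a}}.$$

Differentiating under the integral sign brings down a factor of $(-t^2)$:
$$\frac{dJ}{da} = \int_{-\infty}^{\infty} \frac{t^{2} e^{- a t^{2}}}{4} \, dt = \frac{\sqrt{\pi}}{8 a^{\frac{3}{2}}}.$$

Repeating $3$ times in total — each differentiation brings down another $(-t^2)$ — gives
$$\frac{d^{3}J}{da^{3}} = \int_{-\infty}^{\infty} \frac{t^{6} e^{- a t^{2}}}{4} \, dt = \frac{15 \sqrt{\pi}}{32 a^{\frac{7}{2}}},$$
and the integrand here is $(-1)^{3}$ times the target integrand, so $I = (-1)^{3}\,\frac{d^{3}J}{da^{3}} = - \frac{15 \sqrt{\pi}}{32 a^{\frac{7}{2}}}$.

Setting $a = \frac{4}{5}$:
$$I = - \frac{1875 \sqrt{5} \sqrt{\pi}}{4096}.$$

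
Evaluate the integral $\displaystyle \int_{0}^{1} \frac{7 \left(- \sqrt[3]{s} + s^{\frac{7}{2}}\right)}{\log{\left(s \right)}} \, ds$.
$- \log{\left(\frac{2097152}{10460353203} \right)}$

Replace the exponent $\frac{1}{3}$ by a parameter $a$: let $I(a) = \int_{0}^{1} \frac{7 \left(s^{\frac{7}{2}} - s^{a}\right)}{\log{\left(s \right)}} \, ds$.

Since $\dfrac{\partial}{\partial a}\,s^{a} = s^{a} \ln s$, the $\ln s$ in the denominator cancels and
$$\frac{dI}{da} = \int_{0}^{1} -7 s^{a} \, ds = -7 \left[\frac{s^{a+1}}{a+1}\right]_0^1 = - \frac{7}{a + 1}.$$

Integrating with respect to $a$ gives $I(a) = - \log{\left(\frac{128 \left(a + 1\right)^{7}}{4782969} \right)} + C$.

At $a = \frac{7}{2}$ the integrand is identically $0$, so $I(\frac{7}{2}) = 0$. The closed form gives $0$, hence $C = 0$.

Setting $a = \frac{1}{3}$:
$$I = - \log{\left(\frac{2097152}{10460353203} \right)}.$$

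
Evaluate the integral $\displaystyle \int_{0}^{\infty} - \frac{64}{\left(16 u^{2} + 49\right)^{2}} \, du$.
$- \frac{4 \pi}{343}$

Begin with the known result
$$J(a) = \int_{0}^{\infty} - \frac{1}{4 \left(a^{2} + u^{2}\right)} \, du = - \frac{\pi}{8 a}.$$

Differentiating under the integral sign with respect to $a$,
$$\frac{dJ}{da} = \int_{0}^{\infty} \frac{a}{2 \left(a^{2} + u^{2}\right)^{2}} \, du = \frac{\pi}{8 a^{2}},$$
so $\int_{0}^{\infty} - \frac{1}{4 \left(a^{2} + u^{2}\right)^{2}} \, du = - \frac{\pi}{16 a^{3}}$.

Setting $a = \frac{7}{4}$:
$$I = - \frac{4 \pi}{343}.$$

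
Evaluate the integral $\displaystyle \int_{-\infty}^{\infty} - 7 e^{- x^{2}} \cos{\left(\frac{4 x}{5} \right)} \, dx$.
$- \frac{7 \sqrt{\pi}}{e^{\frac{4}{25}}}$

Treat the cosine frequency as a parameter and define $I(b) = \int_{-\infty}^{\infty} - 7 e^{- x^{2}} \cos{\left(b x \right)} \, dx$.

Differentiating under the integral sign,
$$I'(b) = \int_{-\infty}^{\infty} 7 x e^{- x^{2}} \sin{\left(b x \right)} \, dx.$$

Integrate $\int_{-\infty}^{\infty} x \sin(b x)\, e^{- x^{2}}\, dx$ by parts with $u = \sin(b x)$ and $dv = x\, e^{- x^{2}}\, dx$, giving $v = - \frac{e^{- x^{2}}}{2}$. The boundary term vanishes and
$$\int_{-\infty}^{\infty} x \sin(b x)\, e^{- x^{2}}\, dx = \frac{b}{2} \int_{-\infty}^{\infty} \cos(b x)\, e^{- x^{2}}\, dx,$$
so $I'(b) = - \frac{b}{2}\, I(b)$.

This is a separable first-order ODE; solving with the initial condition $I(0) = \int_{-\infty}^{\infty} - 7 e^{- x^{2}}\,dx = - 7 \sqrt{\pi}$ gives
$$I(b) = - 7 \sqrt{\pi} e^{- \frac{b^{2}}{4}}.$$

Setting $b = \frac{4}{5}$:
$$I = - \frac{7 \sqrt{\pi}}{e^{\frac{4}{25}}}.$$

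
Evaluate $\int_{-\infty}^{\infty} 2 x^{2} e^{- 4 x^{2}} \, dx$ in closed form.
$\frac{\sqrt{\pi}}{8}$

Start from the elementary integral
$$J(a) = \int_{-\infty}^{\infty} 2 e^{- a x^{2}} \, dx = \frac{2 \sqrt{\pi}}{\sqrt{a}}.$$

Differentiating under the integral sign brings down a factor of $(-x^2)$:
$$\frac{dJ}{da} = \int_{-\infty}^{\infty} - 2 x^{2} e^{- a x^{2}} \, dx = - \frac{\sqrt{\pi}}{a^{\frac{3}{2}}}.$$

The integral on the left is $-I$, so $I = \frac{\sqrt{\pi}}{a^{\frac{3}{2}}}$.

Setting $a = 4$:
$$I = \frac{\sqrt{\pi}}{8}.$$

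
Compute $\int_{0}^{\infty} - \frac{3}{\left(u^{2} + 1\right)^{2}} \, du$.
$- \frac{3 \pi}{4}$

Start from the standard arctangent integral
$$J(a) = \int_{0}^{\infty} - \frac{3}{a^{2} + u^{2}} \, du = - \frac{3 \pi}{2 a}.$$

Differentiating under the integral sign with respect to $a$,
$$\frac{dJ}{da} = \int_{0}^{\infty} \frac{6 a}{\left(a^{2} + u^{2}\right)^{2}} \, du = \frac{3 \pi}{2 a^{2}},$$
so $\int_{0}^{\infty} - \frac{3}{\left(a^{2} + u^{2}\right)^{2}} \, du = - \frac{3 \pi}{4 a^{3}}$.

Setting $a = 1$:
$$I = - \frac{3 \pi}{4}.$$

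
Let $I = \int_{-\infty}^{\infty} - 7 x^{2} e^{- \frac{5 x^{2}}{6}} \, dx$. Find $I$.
$- \frac{21 \sqrt{30} \sqrt{\pi}}{25}$

Begin with the known integral
$$J(a) = \int_{-\infty}^{\infty} - 7 e^{- a x^{2}} \, dx = - \frac{7 \sqrt{\pi}}{\sqrt{a}}.$$

Differentiating under the integral sign brings down a factor of $(-x^2)$:
$$\frac{dJ}{da} = \int_{-\infty}^{\infty} 7 x^{2} e^{- a x^{2}} \, dx = \frac{7 \sqrt{\pi}}{2 a^{\frac{3}{2}}}.$$

The integral on the left is $-I$, so $I = - \frac{7 \sqrt{\pi}}{2 a^{\frac{3}{2}}}$.

Setting $a = \frac{5}{6}$:
$$I = - \frac{21 \sqrt{30} \sqrt{\pi}}{25}.$$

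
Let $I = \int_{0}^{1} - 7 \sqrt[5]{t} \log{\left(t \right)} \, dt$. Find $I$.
$\frac{175}{36}$

Start from the elementary integral
$$J(a) = \int_{0}^{1} - 7 t^{a} \, dt = - \frac{7}{a + 1}.$$

Differentiating under the integral sign brings down a factor of $\ln t$:
$$\frac{dJ}{da} = \int_{0}^{1} - 7 t^{a} \log{\left(t \right)} \, dt = \frac{7}{\left(a + 1\right)^{2}}.$$

The integral on the left is $I$, so $I = \frac{7}{\left(a + 1\right)^{2}}$.

Setting $a = \frac{1}{5}$:
$$I = \frac{175}{36}.$$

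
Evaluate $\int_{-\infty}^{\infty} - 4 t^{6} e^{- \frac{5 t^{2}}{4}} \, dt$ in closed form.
$- \frac{192 \sqrt{5} \sqrt{\pi}}{125}$

Consider the simpler parametrised integral
$$J(a) = \int_{-\infty}^{\infty} - 4 e^{- a t^{2}} \, dt = - \frac{4 \sqrt{\pi}}{\sqrt{a}}.$$

Differentiating under the integral sign brings down a factor of $(-t^2)$:
$$\frac{dJ}{da} = \int_{-\infty}^{\infty} 4 t^{2} e^{- a t^{2}} \, dt = \frac{2 \sqrt{\pi}}{a^{\frac{3}{2}}}.$$

Repeating $3$ times in total — each differentiation brings down another $(-t^2)$ — gives
$$\frac{d^{3}J}{da^{3}} = \int_{-\infty}^{\infty} 4 t^{6} e^{- a t^{2}} \, dt = \frac{15 \sqrt{\pi}}{2 a^{\frac{7}{2}}},$$
and the integrand here is $(-1)^{3}$ times the target integrand, so $I = (-1)^{3}\,\frac{d^{3}J}{da^{3}} = - \frac{15 \sqrt{\pi}}{2 a^{\frac{7}{2}}}$.

Setting $a = \frac{5}{4}$:
$$I = - \frac{192 \sqrt{5} \sqrt{\pi}}{125}.$$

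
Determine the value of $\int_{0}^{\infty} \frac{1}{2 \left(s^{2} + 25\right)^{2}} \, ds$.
$\frac{\pi}{1000}$

Begin with the known result
$$J(a) = \int_{0}^{\infty} \frac{1}{2 \left(a^{2} + s^{2}\right)} \, ds = \frac{\pi}{4 a}.$$

Differentiating under the integral sign with respect to $a$,
$$\frac{dJ}{da} = \int_{0}^{\infty} - \frac{a}{\left(a^{2} + s^{2}\right)^{2}} \, ds = - \frac{\pi}{4 a^{2}},$$
so $\int_{0}^{\infty} \frac{1}{2 \left(a^{2} + s^{2}\right)^{2}} \, ds = \frac{\pi}{8 a^{3}}$.

Setting $a = 5$:
$$I = \frac{\pi}{1000}.$$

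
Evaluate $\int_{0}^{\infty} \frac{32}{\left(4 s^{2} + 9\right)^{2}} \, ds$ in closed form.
$\frac{4 \pi}{27}$

Start from the standard arctangent integral
$$J(a) = \int_{0}^{\infty} \frac{2}{a^{2} + s^{2}} \, ds = \frac{\pi}{a}.$$

Differentiating under the integral sign with respect to $a$,
$$\frac{dJ}{da} = \int_{0}^{\infty} - \frac{4 a}{\left(a^{2} + s^{2}\right)^{2}} \, ds = - \frac{\pi}{a^{2}},$$
so $\int_{0}^{\infty} \frac{2}{\left(a^{2} + s^{2}\right)^{2}} \, ds = \frac{\pi}{2 a^{3}}$.

Setting $a = \frac{3}{2}$:
$$I = \frac{4 \pi}{27}.$$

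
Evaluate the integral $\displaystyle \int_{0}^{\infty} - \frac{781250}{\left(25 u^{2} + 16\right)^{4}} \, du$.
$- \frac{390625 \pi}{262144}$

Begin with the known result
$$J(a) = \int_{0}^{\infty} - \frac{2}{a^{2} + u^{2}} \, du = - \frac{\pi}{a}.$$

Differentiating under the integral sign with respect to $a$,
$$\frac{dJ}{da} = \int_{0}^{\infty} \frac{4 a}{\left(a^{2} + u^{2}\right)^{2}} \, du = \frac{\pi}{a^{2}},$$
so $\int_{0}^{\infty} - \frac{2}{\left(a^{2} + u^{2}\right)^{2}} \, du = - \frac{\pi}{2 a^{3}}$.

Repeating — each differentiation of $1/(u^2+a^2)^j$ produces $-2ja/(u^2+a^2)^{j+1}$ — and dividing through by $-2ja$ at each step yields, after $3$ differentiations in total,
$$\int_{0}^{\infty} - \frac{2}{\left(a^{2} + u^{2}\right)^{4}} \, du = - \frac{5 \pi}{16 a^{7}}.$$

Setting $a = \frac{4}{5}$:
$$I = - \frac{390625 \pi}{262144}.$$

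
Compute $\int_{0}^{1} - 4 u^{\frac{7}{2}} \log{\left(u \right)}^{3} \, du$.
$\frac{128}{2187}$

Start from the elementary integral
$$J(a) = \int_{0}^{1} - 4 u^{a} \, du = - \frac{4}{a + 1}.$$

Differentiating under the integral sign brings down a factor of $\ln u$:
$$\frac{dJ}{da} = \int_{0}^{1} - 4 u^{a} \log{\left(u \right)} \, du = \frac{4}{\left(a + 1\right)^{2}}.$$

Repeating $3$ times in total — each differentiation brings down another $\ln u$ — gives
$$\frac{d^{3}J}{da^{3}} = \int_{0}^{1} - 4 u^{a} \log{\left(u \right)}^{3} \, du = \frac{24}{\left(a + 1\right)^{4}},$$
and the integrand here is exactly the target integrand, so $I = \frac{24}{\left(a + 1\right)^{4}}$.

Setting $a = \frac{7}{2}$:
$$I = \frac{128}{2187}.$$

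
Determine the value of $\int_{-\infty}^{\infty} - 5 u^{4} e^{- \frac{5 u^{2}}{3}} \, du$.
$- \frac{27 \sqrt{15} \sqrt{\pi}}{100}$

Begin with the known integral
$$J(a) = \int_{-\infty}^{\infty} - 5 e^{- a u^{2}} \, du = - \frac{5 \sqrt{\pi}}{\sqrt{a}}.$$

Differentiating under the integral sign brings down a factor of $(-u^2)$:
$$\frac{dJ}{da} = \int_{-\infty}^{\infty} 5 u^{2} e^{- a u^{2}} \, du = \frac{5 \sqrt{\pi}}{2 a^{\frac{3}{2}}}.$$

Repeating twice in total — each differentiation brings down another $(-u^2)$ — gives
$$\frac{d^{2}J}{da^{2}} = \int_{-\infty}^{\infty} - 5 u^{4} e^{- a u^{2}} \, du = - \frac{15 \sqrt{\pi}}{4 a^{\frac{5}{2}}},$$
and the integrand here is exactly the target integrand, so $I = - \frac{15 \sqrt{\pi}}{4 a^{\frac{5}{2}}}$.

Setting $a = \frac{5}{3}$:
$$I = - \frac{27 \sqrt{15} \sqrt{\pi}}{100}.$$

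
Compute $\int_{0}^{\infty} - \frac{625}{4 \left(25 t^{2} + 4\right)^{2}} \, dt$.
$- \frac{125 \pi}{128}$

Begin with the known result
$$J(a) = \int_{0}^{\infty} - \frac{1}{4 \left(a^{2} + t^{2}\right)} \, dt = - \frac{\pi}{8 a}.$$

Differentiating under the integral sign with respect to $a$,
$$\frac{dJ}{da} = \int_{0}^{\infty} \frac{a}{2 \left(a^{2} + t^{2}\right)^{2}} \, dt = \frac{\pi}{8 a^{2}},$$
so $\int_{0}^{\infty} - \frac{1}{4 \left(a^{2} + t^{2}\right)^{2}} \, dt = - \frac{\pi}{16 a^{3}}$.

Setting $a = \frac{2}{5}$:
$$I = - \frac{125 \pi}{128}.$$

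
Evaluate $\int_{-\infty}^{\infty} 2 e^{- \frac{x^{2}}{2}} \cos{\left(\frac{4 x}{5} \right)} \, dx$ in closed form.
$\frac{2 \sqrt{2} \sqrt{\pi}}{e^{\frac{8}{25}}}$

Let $b$ denote the cosine frequency and define $I(b) = \int_{-\infty}^{\infty} 2 e^{- \frac{x^{2}}{2}} \cos{\left(b x \right)} \, dx$.

Differentiating under the integral sign,
$$I'(b) = \int_{-\infty}^{\infty} - 2 x e^{- \frac{x^{2}}{2}} \sin{\left(b x \right)} \, dx.$$

Integrate $\int_{-\infty}^{\infty} x \sin(b x)\, e^{- \frac{x^{2}}{2}}\, dx$ by parts with $u = \sin(b x)$ and $dv = x\, e^{- \frac{x^{2}}{2}}\, dx$, giving $v = - e^{- \frac{x^{2}}{2}}$. The boundary term vanishes and
$$\int_{-\infty}^{\infty} x \sin(b x)\, e^{- \frac{x^{2}}{2}}\, dx = b \int_{-\infty}^{\infty} \cos(b x)\, e^{- \frac{x^{2}}{2}}\, dx,$$
so $I'(b) = - b\, I(b)$.

This is a separable first-order ODE; solving with the initial condition $I(0) = \int_{-\infty}^{\infty} 2 e^{- \frac{x^{2}}{2}}\,dx = 2 \sqrt{2} \sqrt{\pi}$ gives
$$I(b) = 2 \sqrt{2} \sqrt{\pi} e^{- \frac{b^{2}}{2}}.$$

Setting $b = \frac{4}{5}$:
$$I = \frac{2 \sqrt{2} \sqrt{\pi}}{e^{\frac{8}{25}}}.$$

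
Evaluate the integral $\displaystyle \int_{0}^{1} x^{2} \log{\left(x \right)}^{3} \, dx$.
$- \frac{2}{27}$

Consider the simpler parametrised integral
$$J(a) = \int_{0}^{1} x^{a} \, dx = \frac{1}{a + 1}.$$

Differentiating under the integral sign brings down a factor of $\ln x$:
$$\frac{dJ}{da} = \int_{0}^{1} x^{a} \log{\left(x \right)} \, dx = - \frac{1}{\left(a + 1\right)^{2}}.$$

Repeating $3$ times in total — each differentiation brings down another $\ln x$ — gives
$$\frac{d^{3}J}{da^{3}} = \int_{0}^{1} x^{a} \log{\left(x \right)}^{3} \, dx = - \frac{6}{\left(a + 1\right)^{4}},$$
and the integrand here is exactly the target integrand, so $I = - \frac{6}{\left(a + 1\right)^{4}}$.

Setting $a = 2$:
$$I = - \frac{2}{27}.$$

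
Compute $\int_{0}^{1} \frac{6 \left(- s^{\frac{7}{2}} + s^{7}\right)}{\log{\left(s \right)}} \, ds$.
$- \log{\left(\frac{531441}{16777216} \right)}$

Replace the exponent $\frac{7}{2}$ by a parameter $a$: let $I(a) = \int_{0}^{1} \frac{6 \left(s^{7} - s^{a}\right)}{\log{\left(s \right)}} \, ds$.

Since $\dfrac{\partial}{\partial a}\,s^{a} = s^{a} \ln s$, the $\ln s$ in the denominator cancels and
$$\frac{dI}{da} = \int_{0}^{1} -6 s^{a} \, ds = -6 \left[\frac{s^{a+1}}{a+1}\right]_0^1 = - \frac{6}{a + 1}.$$

Integrating with respect to $a$ gives $I(a) = - \log{\left(\frac{\left(a + 1\right)^{6}}{262144} \right)} + C$.

At $a = 7$ the integrand is identically $0$, so $I(7) = 0$. The closed form gives $0$, hence $C = 0$.

Setting $a = \frac{7}{2}$:
$$I = - \log{\left(\frac{531441}{16777216} \right)}.$$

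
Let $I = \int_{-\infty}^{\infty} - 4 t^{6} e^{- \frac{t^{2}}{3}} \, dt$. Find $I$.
$- \frac{405 \sqrt{3} \sqrt{\pi}}{2}$

Begin with the known integral
$$J(a) = \int_{-\infty}^{\infty} - 4 e^{- a t^{2}} \, dt = - \frac{4 \sqrt{\pi}}{\sqrt{a}}.$$

Differentiating under the integral sign brings down a factor of $(-t^2)$:
$$\frac{dJ}{da} = \int_{-\infty}^{\infty} 4 t^{2} e^{- a t^{2}} \, dt = \frac{2 \sqrt{\pi}}{a^{\frac{3}{2}}}.$$

Repeating $3$ times in total — each differentiation brings down another $(-t^2)$ — gives
$$\frac{d^{3}J}{da^{3}} = \int_{-\infty}^{\infty} 4 t^{6} e^{- a t^{2}} \, dt = \frac{15 \sqrt{\pi}}{2 a^{\frac{7}{2}}},$$
and the integrand here is $(-1)^{3}$ times the target integrand, so $I = (-1)^{3}\,\frac{d^{3}J}{da^{3}} = - \frac{15 \sqrt{\pi}}{2 a^{\frac{7}{2}}}$.

Setting $a = \frac{1}{3}$:
$$I = - \frac{405 \sqrt{3} \sqrt{\pi}}{2}.$$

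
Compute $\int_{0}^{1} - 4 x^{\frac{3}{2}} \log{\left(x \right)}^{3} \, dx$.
$\frac{384}{625}$

Begin with the known integral
$$J(a) = \int_{0}^{1} - 4 x^{a} \, dx = - \frac{4}{a + 1}.$$

Differentiating under the integral sign brings down a factor of $\ln x$:
$$\frac{dJ}{da} = \int_{0}^{1} - 4 x^{a} \log{\left(x \right)} \, dx = \frac{4}{\left(a + 1\right)^{2}}.$$

Repeating $3$ times in total — each differentiation brings down another $\ln x$ — gives
$$\frac{d^{3}J}{da^{3}} = \int_{0}^{1} - 4 x^{a} \log{\left(x \right)}^{3} \, dx = \frac{24}{\left(a + 1\right)^{4}},$$
and the integrand here is exactly the target integrand, so $I = \frac{24}{\left(a + 1\right)^{4}}$.

Setting $a = \frac{3}{2}$:
$$I = \frac{384}{625}.$$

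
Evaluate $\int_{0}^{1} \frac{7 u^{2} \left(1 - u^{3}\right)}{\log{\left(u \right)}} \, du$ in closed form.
$- \log{\left(128 \right)}$

Consider the one-parameter family: let $I(a) = \int_{0}^{1} \frac{7 \left(u^{2} - u^{a}\right)}{\log{\left(u \right)}} \, du$.

Since $\dfrac{\partial}{\partial a}\,u^{a} = u^{a} \ln u$, the $\ln u$ in the denominator cancels and
$$\frac{dI}{da} = \int_{0}^{1} -7 u^{a} \, du = -7 \left[\frac{u^{a+1}}{a+1}\right]_0^1 = - \frac{7}{a + 1}.$$

Integrating with respect to $a$ gives $I(a) = \log{\left(\frac{2187}{\left(a + 1\right)^{7}} \right)} + C$.

At $a = 2$ the integrand is identically $0$, so $I(2) = 0$. The closed form gives $0$, hence $C = 0$.

Setting $a = 5$:
$$I = - \log{\left(128 \right)}.$$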